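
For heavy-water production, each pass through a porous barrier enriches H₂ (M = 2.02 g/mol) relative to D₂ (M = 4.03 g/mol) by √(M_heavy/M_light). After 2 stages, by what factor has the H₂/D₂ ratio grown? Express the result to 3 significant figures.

Overall factor = α^2 with α = √(4.03/2.02), i.e. (4.03/2.02)^(2/2).
= 1.99505^1 = 2.00.

2.00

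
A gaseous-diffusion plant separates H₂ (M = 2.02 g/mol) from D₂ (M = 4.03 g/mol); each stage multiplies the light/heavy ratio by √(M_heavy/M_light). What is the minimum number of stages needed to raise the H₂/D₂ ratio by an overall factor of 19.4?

9

With α = √(4.03/2.02) per stage, ln α = ½ ln(1.99505) = 0.3453.
Need α^N ≥ 19.4 ⇒ N ≥ ln(19.4) / ln α = 2.965 / 0.3453 = 8.59.
Minimum whole number of stages: N = 9.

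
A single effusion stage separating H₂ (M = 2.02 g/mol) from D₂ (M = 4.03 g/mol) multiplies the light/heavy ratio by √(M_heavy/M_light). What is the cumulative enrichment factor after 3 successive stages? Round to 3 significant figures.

The single-stage factor is √(M_heavy/M_light), so 3 stages give [√(4.03/2.02)]^3 = (4.03/2.02)^(3/2).
= 1.99505^(3/2) = 2.82.

2.82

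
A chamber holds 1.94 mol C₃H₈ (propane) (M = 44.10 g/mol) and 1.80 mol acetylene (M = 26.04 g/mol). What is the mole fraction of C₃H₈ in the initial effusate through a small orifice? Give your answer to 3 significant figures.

The effusion rate of species i is ∝ p_i/√M_i ∝ n_i/√M_i.
So x_C₃H₈ in the escaping gas = (n_C₃H₈/√M_C₃H₈) / Σ(n_i/√M_i)
= (1.94/√44.10) / (1.94/√44.10 + 1.80/√26.04) = 0.2921/(0.2921 + 0.3527) = 0.453.

0.453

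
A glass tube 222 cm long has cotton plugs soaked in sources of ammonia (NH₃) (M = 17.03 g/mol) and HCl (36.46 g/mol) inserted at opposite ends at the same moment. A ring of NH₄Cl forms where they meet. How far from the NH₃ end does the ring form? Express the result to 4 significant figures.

Graham's law gives d_NH₃/d_HCl = rate_NH₃/rate_HCl = √(M_HCl/M_NH₃) = √(36.46/17.03) = 1.463.
With d_NH₃ + d_HCl = 222 cm, d_HCl = 222/(1 + 1.463) = 90.13 cm.
d_NH₃ = 222 − 90.13 = 131.9 cm.

131.9 cm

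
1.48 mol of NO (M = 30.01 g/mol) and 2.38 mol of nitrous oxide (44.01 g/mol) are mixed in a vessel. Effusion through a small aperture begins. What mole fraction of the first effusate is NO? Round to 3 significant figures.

0.430

Rate_i ∝ x_i/√M_i (Graham's law weighted by mole fraction), so the effusate composition follows n_i/√M_i.
So x_NO in the escaping gas = (n_NO/√M_NO) / Σ(n_i/√M_i)
= (1.48/√30.01) / (1.48/√30.01 + 2.38/√44.01) = 0.2702/(0.2702 + 0.3588) = 0.430.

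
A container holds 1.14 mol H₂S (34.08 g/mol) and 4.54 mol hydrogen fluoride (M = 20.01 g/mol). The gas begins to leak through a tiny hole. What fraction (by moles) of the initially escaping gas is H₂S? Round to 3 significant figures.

Rate_i ∝ x_i/√M_i (Graham's law weighted by mole fraction), so the effusate composition follows n_i/√M_i.
So x_H₂S in the escaping gas = (n_H₂S/√M_H₂S) / Σ(n_i/√M_i)
= (1.14/√34.08) / (1.14/√34.08 + 4.54/√20.01) = 0.1953/(0.1953 + 1.015) = 0.161.

0.161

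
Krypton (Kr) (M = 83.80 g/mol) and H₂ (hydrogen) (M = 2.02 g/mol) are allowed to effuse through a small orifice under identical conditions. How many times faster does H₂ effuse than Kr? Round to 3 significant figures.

From Graham's law, rate_H₂/rate_Kr = √(M_Kr/M_H₂) = √(83.80/2.02) = √41.49 = 6.44.

6.44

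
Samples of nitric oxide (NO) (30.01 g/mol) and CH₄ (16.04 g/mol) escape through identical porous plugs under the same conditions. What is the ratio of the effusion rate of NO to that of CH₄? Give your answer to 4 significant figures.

0.7311

Since effusion rate ∝ 1/√M, rate_NO/rate_CH₄ = √(M_CH₄/M_NO) = √(16.04/30.01) = √0.5345 = 0.7311.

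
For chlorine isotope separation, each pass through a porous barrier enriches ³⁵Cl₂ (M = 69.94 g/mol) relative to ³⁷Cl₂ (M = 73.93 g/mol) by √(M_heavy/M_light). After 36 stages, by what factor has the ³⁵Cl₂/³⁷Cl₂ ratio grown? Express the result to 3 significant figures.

2.71

The single-stage factor is √(M_heavy/M_light), so 36 stages give [√(73.93/69.94)]^36 = (73.93/69.94)^(36/2).
= 1.05705^18 = 2.71.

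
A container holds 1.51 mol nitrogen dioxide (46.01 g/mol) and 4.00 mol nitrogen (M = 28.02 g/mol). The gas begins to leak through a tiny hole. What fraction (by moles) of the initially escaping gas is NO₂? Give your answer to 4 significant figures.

0.2276

Effusion rate of each component ∝ n_i/√M_i (partial pressure × 1/√M).
Mole fraction of NO₂ in the effusate = (n_NO₂/√M_NO₂) / (n_NO₂/√M_NO₂ + n_N₂/√M_N₂)
= (1.51/√46.01) / (1.51/√46.01 + 4.00/√28.02) = 0.2226/(0.2226 + 0.7557) = 0.2276.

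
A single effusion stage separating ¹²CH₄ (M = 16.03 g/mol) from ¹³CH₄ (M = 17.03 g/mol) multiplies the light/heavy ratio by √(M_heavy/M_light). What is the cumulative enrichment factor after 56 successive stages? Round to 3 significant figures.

5.44

Overall factor = α^56 with α = √(17.03/16.03), i.e. (17.03/16.03)^(56/2).
= 1.06238^28 = 5.44.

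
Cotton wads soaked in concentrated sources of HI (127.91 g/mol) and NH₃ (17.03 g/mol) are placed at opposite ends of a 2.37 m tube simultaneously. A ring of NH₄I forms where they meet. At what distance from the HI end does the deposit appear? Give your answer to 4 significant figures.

The fronts meet when d_HI + d_NH₃ = L with d_HI/d_NH₃ = √(M_NH₃/M_HI) (Graham's law). Here √(M_NH₃/M_HI) = √(17.03/127.91) = 0.3649.
With d_HI + d_NH₃ = 2.37 m, d_NH₃ = 2.37/(1 + 0.3649) = 1.736 m.
d_HI = 2.37 − 1.736 = 0.6336 m.

0.6336 m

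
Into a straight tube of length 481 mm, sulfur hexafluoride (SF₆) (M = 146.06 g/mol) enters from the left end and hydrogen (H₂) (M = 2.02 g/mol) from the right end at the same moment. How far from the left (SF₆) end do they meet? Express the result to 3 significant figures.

The fronts meet when d_SF₆ + d_H₂ = L with d_SF₆/d_H₂ = √(M_H₂/M_SF₆) (Graham's law). Here √(M_H₂/M_SF₆) = √(2.02/146.06) = 0.1176.
With d_SF₆ + d_H₂ = 481 mm, d_H₂ = 481/(1 + 0.1176) = 430.4 mm.
d_SF₆ = 481 − 430.4 = 50.6 mm.

50.6 mm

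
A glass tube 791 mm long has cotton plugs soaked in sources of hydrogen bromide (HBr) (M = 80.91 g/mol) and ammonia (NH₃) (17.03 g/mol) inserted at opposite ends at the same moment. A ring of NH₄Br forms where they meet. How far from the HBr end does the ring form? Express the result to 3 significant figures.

In equal time, each gas travels a distance ∝ its rate ∝ 1/√M, so d_HBr/d_NH₃ = √(M_NH₃/M_HBr) = √(17.03/80.91) = 0.4588.
With d_HBr + d_NH₃ = 791 mm, d_NH₃ = 791/(1 + 0.4588) = 542.2 mm.
d_HBr = 791 − 542.2 = 249 mm.

249 mm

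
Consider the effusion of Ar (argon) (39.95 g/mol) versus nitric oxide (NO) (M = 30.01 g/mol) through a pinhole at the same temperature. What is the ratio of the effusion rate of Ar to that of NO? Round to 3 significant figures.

0.867

From Graham's law, rate_Ar/rate_NO = √(M_NO/M_Ar) = √(30.01/39.95) = √0.7512 = 0.867.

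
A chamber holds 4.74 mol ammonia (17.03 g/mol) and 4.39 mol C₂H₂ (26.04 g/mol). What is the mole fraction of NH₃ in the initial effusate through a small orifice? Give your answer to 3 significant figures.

0.572

Rate_i ∝ x_i/√M_i (Graham's law weighted by mole fraction), so the effusate composition follows n_i/√M_i.
So x_NH₃ in the escaping gas = (n_NH₃/√M_NH₃) / Σ(n_i/√M_i)
= (4.74/√17.03) / (4.74/√17.03 + 4.39/√26.04) = 1.149/(1.149 + 0.8603) = 0.572.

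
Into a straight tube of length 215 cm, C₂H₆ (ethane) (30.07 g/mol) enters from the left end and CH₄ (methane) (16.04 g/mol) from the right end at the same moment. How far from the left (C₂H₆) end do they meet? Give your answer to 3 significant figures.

90.7 cm

In equal time, each gas travels a distance ∝ its rate ∝ 1/√M, so d_C₂H₆/d_CH₄ = √(M_CH₄/M_C₂H₆) = √(16.04/30.07) = 0.7304.
With d_C₂H₆ + d_CH₄ = 215 cm, d_CH₄ = 215/(1 + 0.7304) = 124.3 cm.
d_C₂H₆ = 215 − 124.3 = 90.7 cm.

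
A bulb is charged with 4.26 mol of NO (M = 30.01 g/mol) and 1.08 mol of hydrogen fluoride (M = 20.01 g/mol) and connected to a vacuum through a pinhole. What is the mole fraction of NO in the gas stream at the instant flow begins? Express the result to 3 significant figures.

0.763

Effusion rate of each component ∝ n_i/√M_i (partial pressure × 1/√M).
Mole fraction of NO in the effusate = (n_NO/√M_NO) / (n_NO/√M_NO + n_HF/√M_HF)
= (4.26/√30.01) / (4.26/√30.01 + 1.08/√20.01) = 0.7776/(0.7776 + 0.2414) = 0.763.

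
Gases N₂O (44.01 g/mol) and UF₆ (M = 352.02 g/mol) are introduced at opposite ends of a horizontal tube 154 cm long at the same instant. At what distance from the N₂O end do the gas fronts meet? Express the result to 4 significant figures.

In equal time, each gas travels a distance ∝ its rate ∝ 1/√M, so d_N₂O/d_UF₆ = √(M_UF₆/M_N₂O) = √(352.02/44.01) = 2.828.
With d_N₂O + d_UF₆ = 154 cm, d_UF₆ = 154/(1 + 2.828) = 40.23 cm.
d_N₂O = 154 − 40.23 = 113.8 cm.

113.8 cm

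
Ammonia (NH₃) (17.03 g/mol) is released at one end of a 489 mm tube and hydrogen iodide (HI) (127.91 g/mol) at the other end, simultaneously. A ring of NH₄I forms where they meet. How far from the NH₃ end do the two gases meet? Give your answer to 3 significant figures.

358 mm

In equal time, each gas travels a distance ∝ its rate ∝ 1/√M, so d_NH₃/d_HI = √(M_HI/M_NH₃) = √(127.91/17.03) = 2.741.
With d_NH₃ + d_HI = 489 mm, d_HI = 489/(1 + 2.741) = 130.7 mm.
d_NH₃ = 489 − 130.7 = 358 mm.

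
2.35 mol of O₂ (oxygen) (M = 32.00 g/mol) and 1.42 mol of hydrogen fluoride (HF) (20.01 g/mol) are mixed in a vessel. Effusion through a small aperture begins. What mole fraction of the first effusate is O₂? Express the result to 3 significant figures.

Effusion rate of each component ∝ n_i/√M_i (partial pressure × 1/√M).
x_O₂(eff) = (n_O₂/√M_O₂) / (n_O₂/√M_O₂ + n_HF/√M_HF)
= (2.35/√32.00) / (2.35/√32.00 + 1.42/√20.01) = 0.4154/(0.4154 + 0.3174) = 0.567.

0.567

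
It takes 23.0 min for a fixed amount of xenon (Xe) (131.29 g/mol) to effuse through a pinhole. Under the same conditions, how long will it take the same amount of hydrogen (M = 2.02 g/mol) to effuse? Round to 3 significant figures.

By Graham's law, t_H₂/t_Xe = √(M_H₂/M_Xe) = √(2.02/131.29) = √0.01539 = 0.1240.
So the time for H₂ is 23.0 × 0.1240 = 2.85 min.

2.85 min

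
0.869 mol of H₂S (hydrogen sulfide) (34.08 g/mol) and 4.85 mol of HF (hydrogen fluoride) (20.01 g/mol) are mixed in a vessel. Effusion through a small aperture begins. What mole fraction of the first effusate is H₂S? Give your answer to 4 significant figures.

Rate_i ∝ x_i/√M_i (Graham's law weighted by mole fraction), so the effusate composition follows n_i/√M_i.
So x_H₂S in the escaping gas = (n_H₂S/√M_H₂S) / Σ(n_i/√M_i)
= (0.869/√34.08) / (0.869/√34.08 + 4.85/√20.01) = 0.1489/(0.1489 + 1.084) = 0.1207.

0.1207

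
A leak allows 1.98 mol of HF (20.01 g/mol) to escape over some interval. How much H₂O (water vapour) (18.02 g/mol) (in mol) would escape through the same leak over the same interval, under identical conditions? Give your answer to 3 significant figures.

2.09 mol

Since effusion rate ∝ 1/√M, rate_H₂O/rate_HF = √(M_HF/M_H₂O) = √(20.01/18.02) = √1.110 = 1.054.
So the amount for H₂O is 1.98 × 1.054 = 2.09 mol.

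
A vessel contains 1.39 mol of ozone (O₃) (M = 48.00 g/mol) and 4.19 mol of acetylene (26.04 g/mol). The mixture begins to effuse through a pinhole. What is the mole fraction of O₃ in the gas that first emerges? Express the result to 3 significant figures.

Each component's effusion rate ∝ (its partial pressure)·(1/√M) ∝ n_i/√M_i.
x_O₃(eff) = (n_O₃/√M_O₃) / (n_O₃/√M_O₃ + n_C₂H₂/√M_C₂H₂)
= (1.39/√48.00) / (1.39/√48.00 + 4.19/√26.04) = 0.2006/(0.2006 + 0.8211) = 0.196.

0.196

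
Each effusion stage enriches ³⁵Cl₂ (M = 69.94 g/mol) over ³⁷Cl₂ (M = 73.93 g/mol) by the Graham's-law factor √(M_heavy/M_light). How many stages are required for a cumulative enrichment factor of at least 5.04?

With α = √(73.93/69.94) per stage, ln α = ½ ln(1.05705) = 0.02774.
Need α^N ≥ 5.04 ⇒ N ≥ ln(5.04) / ln α = 1.617 / 0.02774 = 58.30.
Minimum whole number of stages: N = 59.

59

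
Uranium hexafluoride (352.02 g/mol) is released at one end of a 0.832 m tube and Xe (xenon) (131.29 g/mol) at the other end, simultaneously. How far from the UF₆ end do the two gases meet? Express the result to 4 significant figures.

In equal time, each gas travels a distance ∝ its rate ∝ 1/√M, so d_UF₆/d_Xe = √(M_Xe/M_UF₆) = √(131.29/352.02) = 0.6107.
With d_UF₆ + d_Xe = 0.832 m, d_Xe = 0.832/(1 + 0.6107) = 0.5165 m.
d_UF₆ = 0.832 − 0.5165 = 0.3155 m.

0.3155 m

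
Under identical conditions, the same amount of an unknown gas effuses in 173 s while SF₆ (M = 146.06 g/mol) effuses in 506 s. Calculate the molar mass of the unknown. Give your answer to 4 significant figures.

17.07 g/mol

Graham's law gives t_X/t_SF₆ = √(M_X/M_SF₆).
173/506 = 0.3419 = √(M_X/146.06)
M_X = 146.06 × 0.3419² = 146.06 × 0.1169 = 17.07 g/mol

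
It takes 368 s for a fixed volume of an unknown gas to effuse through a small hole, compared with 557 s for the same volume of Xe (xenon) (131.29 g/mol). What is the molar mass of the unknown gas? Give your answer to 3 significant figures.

Since effusion rate ∝ 1/√M, t_X/t_Xe = √(M_X/M_Xe).
368/557 = 0.6607 = √(M_X/131.29)
M_X = 131.29 × 0.6607² = 131.29 × 0.4365 = 57.3 g/mol

57.3 g/mol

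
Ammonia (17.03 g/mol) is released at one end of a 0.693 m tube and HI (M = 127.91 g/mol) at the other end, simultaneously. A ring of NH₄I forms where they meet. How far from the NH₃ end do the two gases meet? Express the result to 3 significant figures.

Graham's law gives d_NH₃/d_HI = rate_NH₃/rate_HI = √(M_HI/M_NH₃) = √(127.91/17.03) = 2.741.
With d_NH₃ + d_HI = 0.693 m, d_HI = 0.693/(1 + 2.741) = 0.1853 m.
d_NH₃ = 0.693 − 0.1853 = 0.508 m.

0.508 m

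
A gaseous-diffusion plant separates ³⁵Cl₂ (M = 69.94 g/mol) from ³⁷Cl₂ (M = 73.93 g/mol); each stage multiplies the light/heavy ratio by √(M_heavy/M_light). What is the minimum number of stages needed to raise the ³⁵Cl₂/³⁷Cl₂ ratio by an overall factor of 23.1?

114

Single-stage factor α = √(73.93/69.94), so ln α = ½ ln(1.05705) = 0.02774.
Need α^N ≥ 23.1 ⇒ N ≥ ln(23.1) / ln α = 3.140 / 0.02774 = 113.19.
Rounding up, N = 114 stages.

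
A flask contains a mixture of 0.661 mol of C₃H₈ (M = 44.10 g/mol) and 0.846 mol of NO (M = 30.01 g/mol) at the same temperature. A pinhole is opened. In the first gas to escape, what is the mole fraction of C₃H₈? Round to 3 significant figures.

Each component's effusion rate ∝ (its partial pressure)·(1/√M) ∝ n_i/√M_i.
Mole fraction of C₃H₈ in the effusate = (n_C₃H₈/√M_C₃H₈) / (n_C₃H₈/√M_C₃H₈ + n_NO/√M_NO)
= (0.661/√44.10) / (0.661/√44.10 + 0.846/√30.01) = 0.09954/(0.09954 + 0.1544) = 0.392.

0.392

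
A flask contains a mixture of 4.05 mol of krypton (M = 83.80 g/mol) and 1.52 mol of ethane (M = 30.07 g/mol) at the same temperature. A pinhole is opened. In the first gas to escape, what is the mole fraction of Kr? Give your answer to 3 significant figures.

Each component's effusion rate ∝ (its partial pressure)·(1/√M) ∝ n_i/√M_i.
So x_Kr in the escaping gas = (n_Kr/√M_Kr) / Σ(n_i/√M_i)
= (4.05/√83.80) / (4.05/√83.80 + 1.52/√30.07) = 0.4424/(0.4424 + 0.2772) = 0.615.

0.615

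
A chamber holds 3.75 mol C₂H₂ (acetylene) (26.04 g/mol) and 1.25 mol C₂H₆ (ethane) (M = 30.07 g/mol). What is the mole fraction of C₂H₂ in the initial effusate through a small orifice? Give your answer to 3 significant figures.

0.763

Rate_i ∝ x_i/√M_i (Graham's law weighted by mole fraction), so the effusate composition follows n_i/√M_i.
x_C₂H₂(eff) = (n_C₂H₂/√M_C₂H₂) / (n_C₂H₂/√M_C₂H₂ + n_C₂H₆/√M_C₂H₆)
= (3.75/√26.04) / (3.75/√26.04 + 1.25/√30.07) = 0.7349/(0.7349 + 0.2280) = 0.763.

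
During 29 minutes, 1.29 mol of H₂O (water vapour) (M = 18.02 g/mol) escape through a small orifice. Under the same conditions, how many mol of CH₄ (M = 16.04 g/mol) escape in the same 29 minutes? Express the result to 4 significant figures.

1.367 mol

Using Graham's law: rate_CH₄/rate_H₂O = √(M_H₂O/M_CH₄) = √(18.02/16.04) = √1.123 = 1.060.
So the amount for CH₄ is 1.29 × 1.060 = 1.367 mol.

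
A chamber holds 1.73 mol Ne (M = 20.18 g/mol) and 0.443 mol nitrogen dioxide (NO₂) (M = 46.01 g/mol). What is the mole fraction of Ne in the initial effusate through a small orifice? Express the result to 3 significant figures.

Effusion rate of each component ∝ n_i/√M_i (partial pressure × 1/√M).
So x_Ne in the escaping gas = (n_Ne/√M_Ne) / Σ(n_i/√M_i)
= (1.73/√20.18) / (1.73/√20.18 + 0.443/√46.01) = 0.3851/(0.3851 + 0.06531) = 0.855.

0.855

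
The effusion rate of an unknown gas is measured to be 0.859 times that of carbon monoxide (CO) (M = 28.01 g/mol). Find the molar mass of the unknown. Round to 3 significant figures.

38.0 g/mol

From Graham's law, rate_X/rate_CO = √(M_CO/M_X).
0.859 = √(28.01/M_X)
M_X = 28.01 / 0.859² = 28.01 / 0.7379 = 38.0 g/mol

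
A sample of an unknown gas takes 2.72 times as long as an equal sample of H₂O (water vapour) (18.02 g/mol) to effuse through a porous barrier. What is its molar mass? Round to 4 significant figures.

133.3 g/mol

From Graham's law, t_X/t_H₂O = √(M_X/M_H₂O).
2.72 = √(M_X/18.02)
M_X = 18.02 × 2.72² = 18.02 × 7.398 = 133.3 g/mol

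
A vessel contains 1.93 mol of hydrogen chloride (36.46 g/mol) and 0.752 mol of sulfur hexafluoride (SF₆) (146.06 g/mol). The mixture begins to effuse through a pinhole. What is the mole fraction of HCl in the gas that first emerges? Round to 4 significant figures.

0.8370

Each component's effusion rate ∝ (its partial pressure)·(1/√M) ∝ n_i/√M_i.
So x_HCl in the escaping gas = (n_HCl/√M_HCl) / Σ(n_i/√M_i)
= (1.93/√36.46) / (1.93/√36.46 + 0.752/√146.06) = 0.3196/(0.3196 + 0.06222) = 0.8370.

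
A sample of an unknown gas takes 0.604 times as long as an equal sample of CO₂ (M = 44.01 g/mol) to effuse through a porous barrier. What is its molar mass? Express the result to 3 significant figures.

16.1 g/mol

From Graham's law, t_X/t_CO₂ = √(M_X/M_CO₂).
0.604 = √(M_X/44.01)
M_X = 44.01 × 0.604² = 44.01 × 0.3648 = 16.1 g/mol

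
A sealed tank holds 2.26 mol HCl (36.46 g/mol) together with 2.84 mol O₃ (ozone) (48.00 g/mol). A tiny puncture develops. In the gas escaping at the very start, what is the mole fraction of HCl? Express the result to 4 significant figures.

0.4773

Rate_i ∝ x_i/√M_i (Graham's law weighted by mole fraction), so the effusate composition follows n_i/√M_i.
Mole fraction of HCl in the effusate = (n_HCl/√M_HCl) / (n_HCl/√M_HCl + n_O₃/√M_O₃)
= (2.26/√36.46) / (2.26/√36.46 + 2.84/√48.00) = 0.3743/(0.3743 + 0.4099) = 0.4773.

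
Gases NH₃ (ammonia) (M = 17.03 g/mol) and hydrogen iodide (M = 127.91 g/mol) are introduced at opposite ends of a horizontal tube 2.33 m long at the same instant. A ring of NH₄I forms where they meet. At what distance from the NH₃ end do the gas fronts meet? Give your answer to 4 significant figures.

Graham's law gives d_NH₃/d_HI = rate_NH₃/rate_HI = √(M_HI/M_NH₃) = √(127.91/17.03) = 2.741.
With d_NH₃ + d_HI = 2.33 m, d_HI = 2.33/(1 + 2.741) = 0.6229 m.
d_NH₃ = 2.33 − 0.6229 = 1.707 m.

1.707 m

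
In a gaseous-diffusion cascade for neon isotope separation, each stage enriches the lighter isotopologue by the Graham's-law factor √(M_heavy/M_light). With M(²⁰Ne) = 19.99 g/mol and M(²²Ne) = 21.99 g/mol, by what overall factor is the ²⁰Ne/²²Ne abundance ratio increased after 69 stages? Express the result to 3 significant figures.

26.8

Overall factor = α^69 with α = √(21.99/19.99), i.e. (21.99/19.99)^(69/2).
= 1.10005^(69/2) = 26.8.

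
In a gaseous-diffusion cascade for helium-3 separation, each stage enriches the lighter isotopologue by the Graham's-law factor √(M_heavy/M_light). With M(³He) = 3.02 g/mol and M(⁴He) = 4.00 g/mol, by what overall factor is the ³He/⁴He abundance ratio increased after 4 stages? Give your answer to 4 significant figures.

1.754

After 4 stages the ratio has grown by (√(4.00/3.02))^4 = (4.00/3.02)^(4/2).
= 1.32450^2 = 1.754.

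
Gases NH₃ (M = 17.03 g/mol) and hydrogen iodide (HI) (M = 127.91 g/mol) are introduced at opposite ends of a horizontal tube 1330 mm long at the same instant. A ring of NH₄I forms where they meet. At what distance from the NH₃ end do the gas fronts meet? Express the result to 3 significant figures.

Distances travelled in equal time are proportional to diffusion rates, so d_NH₃/d_HI = √(M_HI/M_NH₃) = √(127.91/17.03) = 2.741.
With d_NH₃ + d_HI = 1330 mm, d_HI = 1330/(1 + 2.741) = 355.6 mm.
d_NH₃ = 1330 − 355.6 = 974 mm.

974 mm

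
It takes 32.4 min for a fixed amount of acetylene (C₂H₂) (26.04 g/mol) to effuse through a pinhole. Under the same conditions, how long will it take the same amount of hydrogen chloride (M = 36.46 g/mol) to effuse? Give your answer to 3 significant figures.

38.3 min

From Graham's law, t_HCl/t_C₂H₂ = √(M_HCl/M_C₂H₂) = √(36.46/26.04) = √1.400 = 1.183.
So the time for HCl is 32.4 × 1.183 = 38.3 min.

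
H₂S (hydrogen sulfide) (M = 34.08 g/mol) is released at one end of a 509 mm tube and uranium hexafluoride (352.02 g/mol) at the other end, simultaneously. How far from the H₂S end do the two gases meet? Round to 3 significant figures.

Distances travelled in equal time are proportional to diffusion rates, so d_H₂S/d_UF₆ = √(M_UF₆/M_H₂S) = √(352.02/34.08) = 3.214.
With d_H₂S + d_UF₆ = 509 mm, d_UF₆ = 509/(1 + 3.214) = 120.8 mm.
d_H₂S = 509 − 120.8 = 388 mm.

388 mm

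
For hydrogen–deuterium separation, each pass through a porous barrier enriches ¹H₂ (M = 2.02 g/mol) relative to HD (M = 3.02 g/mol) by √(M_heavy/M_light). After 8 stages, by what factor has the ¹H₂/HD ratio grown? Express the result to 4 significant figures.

The single-stage factor is √(M_heavy/M_light), so 8 stages give [√(3.02/2.02)]^8 = (3.02/2.02)^(8/2).
= 1.49505^4 = 4.996.

4.996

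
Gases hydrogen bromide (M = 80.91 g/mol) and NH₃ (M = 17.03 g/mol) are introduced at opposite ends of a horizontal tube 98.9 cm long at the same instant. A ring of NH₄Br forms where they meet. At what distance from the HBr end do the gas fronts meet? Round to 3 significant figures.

31.1 cm

Graham's law gives d_HBr/d_NH₃ = rate_HBr/rate_NH₃ = √(M_NH₃/M_HBr) = √(17.03/80.91) = 0.4588.
With d_HBr + d_NH₃ = 98.9 cm, d_NH₃ = 98.9/(1 + 0.4588) = 67.80 cm.
d_HBr = 98.9 − 67.80 = 31.1 cm.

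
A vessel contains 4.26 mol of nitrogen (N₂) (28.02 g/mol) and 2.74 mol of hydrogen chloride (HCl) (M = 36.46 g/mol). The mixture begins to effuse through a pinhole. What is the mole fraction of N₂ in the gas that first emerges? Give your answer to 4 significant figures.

0.6394

Each component's effusion rate ∝ (its partial pressure)·(1/√M) ∝ n_i/√M_i.
Mole fraction of N₂ in the effusate = (n_N₂/√M_N₂) / (n_N₂/√M_N₂ + n_HCl/√M_HCl)
= (4.26/√28.02) / (4.26/√28.02 + 2.74/√36.46) = 0.8048/(0.8048 + 0.4538) = 0.6394.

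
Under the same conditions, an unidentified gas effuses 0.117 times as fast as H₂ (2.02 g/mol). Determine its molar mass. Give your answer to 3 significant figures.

148 g/mol

By Graham's law, rate_X/rate_H₂ = √(M_H₂/M_X).
0.117 = √(2.02/M_X)
M_X = 2.02 / 0.117² = 2.02 / 0.01369 = 148 g/mol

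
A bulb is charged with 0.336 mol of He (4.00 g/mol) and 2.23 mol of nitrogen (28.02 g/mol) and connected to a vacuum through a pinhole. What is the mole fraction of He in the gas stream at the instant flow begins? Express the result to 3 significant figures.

Rate_i ∝ x_i/√M_i (Graham's law weighted by mole fraction), so the effusate composition follows n_i/√M_i.
x_He(eff) = (n_He/√M_He) / (n_He/√M_He + n_N₂/√M_N₂)
= (0.336/√4.00) / (0.336/√4.00 + 2.23/√28.02) = 0.1680/(0.1680 + 0.4213) = 0.285.

0.285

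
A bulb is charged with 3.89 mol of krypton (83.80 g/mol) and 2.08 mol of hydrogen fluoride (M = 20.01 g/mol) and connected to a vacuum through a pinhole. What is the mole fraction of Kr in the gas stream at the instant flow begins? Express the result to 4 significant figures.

Each component's effusion rate ∝ (its partial pressure)·(1/√M) ∝ n_i/√M_i.
So x_Kr in the escaping gas = (n_Kr/√M_Kr) / Σ(n_i/√M_i)
= (3.89/√83.80) / (3.89/√83.80 + 2.08/√20.01) = 0.4249/(0.4249 + 0.4650) = 0.4775.

0.4775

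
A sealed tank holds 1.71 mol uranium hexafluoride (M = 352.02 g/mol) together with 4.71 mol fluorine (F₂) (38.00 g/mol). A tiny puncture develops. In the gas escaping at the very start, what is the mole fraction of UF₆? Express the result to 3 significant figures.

0.107

Each component's effusion rate ∝ (its partial pressure)·(1/√M) ∝ n_i/√M_i.
So x_UF₆ in the escaping gas = (n_UF₆/√M_UF₆) / Σ(n_i/√M_i)
= (1.71/√352.02) / (1.71/√352.02 + 4.71/√38.00) = 0.09114/(0.09114 + 0.7641) = 0.107.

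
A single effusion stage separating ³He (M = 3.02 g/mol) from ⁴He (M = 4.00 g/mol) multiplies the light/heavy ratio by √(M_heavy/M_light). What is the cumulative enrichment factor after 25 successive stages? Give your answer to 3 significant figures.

After 25 stages the ratio has grown by (√(4.00/3.02))^25 = (4.00/3.02)^(25/2).
= 1.32450^(25/2) = 33.5.

33.5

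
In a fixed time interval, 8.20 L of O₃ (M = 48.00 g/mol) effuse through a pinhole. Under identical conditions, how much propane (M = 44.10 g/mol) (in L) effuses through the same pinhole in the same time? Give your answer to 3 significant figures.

From Graham's law, rate_C₃H₈/rate_O₃ = √(M_O₃/M_C₃H₈) = √(48.00/44.10) = √1.088 = 1.043.
So the volume for C₃H₈ is 8.20 × 1.043 = 8.55 L.

8.55 L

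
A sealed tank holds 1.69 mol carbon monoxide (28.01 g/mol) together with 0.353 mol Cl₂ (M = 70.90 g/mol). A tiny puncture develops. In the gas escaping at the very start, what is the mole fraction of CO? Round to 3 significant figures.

0.884

The effusion rate of species i is ∝ p_i/√M_i ∝ n_i/√M_i.
x_CO(eff) = (n_CO/√M_CO) / (n_CO/√M_CO + n_Cl₂/√M_Cl₂)
= (1.69/√28.01) / (1.69/√28.01 + 0.353/√70.90) = 0.3193/(0.3193 + 0.04192) = 0.884.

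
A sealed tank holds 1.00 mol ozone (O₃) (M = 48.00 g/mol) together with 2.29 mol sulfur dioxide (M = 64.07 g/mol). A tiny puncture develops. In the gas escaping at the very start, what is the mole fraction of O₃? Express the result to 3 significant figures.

0.335

The effusion rate of species i is ∝ p_i/√M_i ∝ n_i/√M_i.
So x_O₃ in the escaping gas = (n_O₃/√M_O₃) / Σ(n_i/√M_i)
= (1.00/√48.00) / (1.00/√48.00 + 2.29/√64.07) = 0.1443/(0.1443 + 0.2861) = 0.335.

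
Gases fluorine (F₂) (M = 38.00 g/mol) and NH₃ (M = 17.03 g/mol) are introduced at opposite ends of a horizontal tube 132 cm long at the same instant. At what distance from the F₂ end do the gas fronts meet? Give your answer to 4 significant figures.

52.93 cm

The fronts meet when d_F₂ + d_NH₃ = L with d_F₂/d_NH₃ = √(M_NH₃/M_F₂) (Graham's law). Here √(M_NH₃/M_F₂) = √(17.03/38.00) = 0.6694.
With d_F₂ + d_NH₃ = 132 cm, d_NH₃ = 132/(1 + 0.6694) = 79.07 cm.
d_F₂ = 132 − 79.07 = 52.93 cm.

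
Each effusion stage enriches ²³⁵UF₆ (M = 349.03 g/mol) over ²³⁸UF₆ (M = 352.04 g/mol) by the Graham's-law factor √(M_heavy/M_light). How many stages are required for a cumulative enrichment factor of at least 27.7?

774

With α = √(352.04/349.03) per stage, ln α = ½ ln(1.00862) = 0.004293.
Need α^N ≥ 27.7 ⇒ N ≥ ln(27.7) / ln α = 3.321 / 0.004293 = 773.60.
So at least 774 stages are needed.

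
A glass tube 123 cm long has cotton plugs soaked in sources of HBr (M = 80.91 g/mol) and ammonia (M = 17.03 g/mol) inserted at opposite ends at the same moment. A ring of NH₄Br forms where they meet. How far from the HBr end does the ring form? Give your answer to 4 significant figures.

In equal time, each gas travels a distance ∝ its rate ∝ 1/√M, so d_HBr/d_NH₃ = √(M_NH₃/M_HBr) = √(17.03/80.91) = 0.4588.
With d_HBr + d_NH₃ = 123 cm, d_NH₃ = 123/(1 + 0.4588) = 84.32 cm.
d_HBr = 123 − 84.32 = 38.68 cm.

38.68 cm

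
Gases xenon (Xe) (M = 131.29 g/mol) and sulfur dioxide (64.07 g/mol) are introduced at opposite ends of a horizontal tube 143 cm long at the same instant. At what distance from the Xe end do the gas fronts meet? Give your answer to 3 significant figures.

In equal time, each gas travels a distance ∝ its rate ∝ 1/√M, so d_Xe/d_SO₂ = √(M_SO₂/M_Xe) = √(64.07/131.29) = 0.6986.
With d_Xe + d_SO₂ = 143 cm, d_SO₂ = 143/(1 + 0.6986) = 84.19 cm.
d_Xe = 143 − 84.19 = 58.8 cm.

58.8 cm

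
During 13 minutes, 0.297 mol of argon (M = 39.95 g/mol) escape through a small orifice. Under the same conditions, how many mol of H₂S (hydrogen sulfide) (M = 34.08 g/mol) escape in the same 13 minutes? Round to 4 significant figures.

0.3216 mol

Using Graham's law: rate_H₂S/rate_Ar = √(M_Ar/M_H₂S) = √(39.95/34.08) = √1.172 = 1.083.
So the amount for H₂S is 0.297 × 1.083 = 0.3216 mol.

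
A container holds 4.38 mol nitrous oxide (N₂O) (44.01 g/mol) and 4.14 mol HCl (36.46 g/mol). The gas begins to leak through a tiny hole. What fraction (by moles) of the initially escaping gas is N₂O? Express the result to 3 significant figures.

Each component's effusion rate ∝ (its partial pressure)·(1/√M) ∝ n_i/√M_i.
So x_N₂O in the escaping gas = (n_N₂O/√M_N₂O) / Σ(n_i/√M_i)
= (4.38/√44.01) / (4.38/√44.01 + 4.14/√36.46) = 0.6602/(0.6602 + 0.6856) = 0.491.

0.491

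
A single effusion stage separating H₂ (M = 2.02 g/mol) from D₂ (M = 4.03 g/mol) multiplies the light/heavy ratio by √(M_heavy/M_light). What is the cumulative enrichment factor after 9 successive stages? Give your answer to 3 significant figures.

Overall factor = α^9 with α = √(4.03/2.02), i.e. (4.03/2.02)^(9/2).
= 1.99505^(9/2) = 22.4.

22.4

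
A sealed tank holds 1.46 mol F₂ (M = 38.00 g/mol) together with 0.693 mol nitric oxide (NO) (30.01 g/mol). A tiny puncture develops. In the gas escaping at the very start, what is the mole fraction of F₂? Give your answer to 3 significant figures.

0.652

Effusion rate of each component ∝ n_i/√M_i (partial pressure × 1/√M).
Mole fraction of F₂ in the effusate = (n_F₂/√M_F₂) / (n_F₂/√M_F₂ + n_NO/√M_NO)
= (1.46/√38.00) / (1.46/√38.00 + 0.693/√30.01) = 0.2368/(0.2368 + 0.1265) = 0.652.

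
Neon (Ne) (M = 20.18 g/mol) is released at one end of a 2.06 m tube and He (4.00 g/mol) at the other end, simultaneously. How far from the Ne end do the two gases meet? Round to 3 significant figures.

0.635 m

The fronts meet when d_Ne + d_He = L with d_Ne/d_He = √(M_He/M_Ne) (Graham's law). Here √(M_He/M_Ne) = √(4.00/20.18) = 0.4452.
With d_Ne + d_He = 2.06 m, d_He = 2.06/(1 + 0.4452) = 1.425 m.
d_Ne = 2.06 − 1.425 = 0.635 m.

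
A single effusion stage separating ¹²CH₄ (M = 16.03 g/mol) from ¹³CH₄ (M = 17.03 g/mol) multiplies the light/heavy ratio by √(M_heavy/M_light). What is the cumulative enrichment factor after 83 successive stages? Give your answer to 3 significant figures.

Each stage multiplies the ratio by α = √(17.03/16.03), so after 83 stages the overall factor is α^83 = (17.03/16.03)^(83/2).
= 1.06238^(83/2) = 12.3.

12.3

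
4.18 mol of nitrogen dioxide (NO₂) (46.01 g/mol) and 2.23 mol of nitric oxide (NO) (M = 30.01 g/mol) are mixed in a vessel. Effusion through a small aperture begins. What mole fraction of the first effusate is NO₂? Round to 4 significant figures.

Rate_i ∝ x_i/√M_i (Graham's law weighted by mole fraction), so the effusate composition follows n_i/√M_i.
Mole fraction of NO₂ in the effusate = (n_NO₂/√M_NO₂) / (n_NO₂/√M_NO₂ + n_NO/√M_NO)
= (4.18/√46.01) / (4.18/√46.01 + 2.23/√30.01) = 0.6162/(0.6162 + 0.4071) = 0.6022.

0.6022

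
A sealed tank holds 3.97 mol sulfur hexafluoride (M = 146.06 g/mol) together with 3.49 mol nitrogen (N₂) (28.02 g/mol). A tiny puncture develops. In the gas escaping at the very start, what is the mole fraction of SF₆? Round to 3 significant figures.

0.333

Each component's effusion rate ∝ (its partial pressure)·(1/√M) ∝ n_i/√M_i.
So x_SF₆ in the escaping gas = (n_SF₆/√M_SF₆) / Σ(n_i/√M_i)
= (3.97/√146.06) / (3.97/√146.06 + 3.49/√28.02) = 0.3285/(0.3285 + 0.6593) = 0.333.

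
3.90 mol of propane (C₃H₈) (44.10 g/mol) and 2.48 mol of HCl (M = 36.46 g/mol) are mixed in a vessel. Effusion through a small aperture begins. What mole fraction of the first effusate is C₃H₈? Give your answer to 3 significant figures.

0.588

The effusion rate of species i is ∝ p_i/√M_i ∝ n_i/√M_i.
x_C₃H₈(eff) = (n_C₃H₈/√M_C₃H₈) / (n_C₃H₈/√M_C₃H₈ + n_HCl/√M_HCl)
= (3.90/√44.10) / (3.90/√44.10 + 2.48/√36.46) = 0.5873/(0.5873 + 0.4107) = 0.588.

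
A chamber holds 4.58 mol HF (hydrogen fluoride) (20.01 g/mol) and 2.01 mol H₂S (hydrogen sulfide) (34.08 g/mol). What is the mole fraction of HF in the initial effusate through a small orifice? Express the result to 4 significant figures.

Each component's effusion rate ∝ (its partial pressure)·(1/√M) ∝ n_i/√M_i.
x_HF(eff) = (n_HF/√M_HF) / (n_HF/√M_HF + n_H₂S/√M_H₂S)
= (4.58/√20.01) / (4.58/√20.01 + 2.01/√34.08) = 1.024/(1.024 + 0.3443) = 0.7483.

0.7483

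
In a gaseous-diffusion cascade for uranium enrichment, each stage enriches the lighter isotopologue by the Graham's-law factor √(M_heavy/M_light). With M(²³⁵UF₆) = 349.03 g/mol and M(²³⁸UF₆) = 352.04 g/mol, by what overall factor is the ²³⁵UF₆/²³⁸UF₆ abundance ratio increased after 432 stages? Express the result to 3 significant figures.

6.39

The single-stage factor is √(M_heavy/M_light), so 432 stages give [√(352.04/349.03)]^432 = (352.04/349.03)^(432/2).
= 1.00862^216 = 6.39.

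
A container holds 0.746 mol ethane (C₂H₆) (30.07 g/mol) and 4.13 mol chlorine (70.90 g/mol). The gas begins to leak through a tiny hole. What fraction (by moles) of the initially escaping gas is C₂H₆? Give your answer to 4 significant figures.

0.2171

The effusion rate of species i is ∝ p_i/√M_i ∝ n_i/√M_i.
Mole fraction of C₂H₆ in the effusate = (n_C₂H₆/√M_C₂H₆) / (n_C₂H₆/√M_C₂H₆ + n_Cl₂/√M_Cl₂)
= (0.746/√30.07) / (0.746/√30.07 + 4.13/√70.90) = 0.1360/(0.1360 + 0.4905) = 0.2171.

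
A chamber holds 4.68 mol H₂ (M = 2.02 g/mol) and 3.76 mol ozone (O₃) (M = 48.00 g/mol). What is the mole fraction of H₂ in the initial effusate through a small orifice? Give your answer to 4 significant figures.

0.8585

Effusion rate of each component ∝ n_i/√M_i (partial pressure × 1/√M).
So x_H₂ in the escaping gas = (n_H₂/√M_H₂) / Σ(n_i/√M_i)
= (4.68/√2.02) / (4.68/√2.02 + 3.76/√48.00) = 3.293/(3.293 + 0.5427) = 0.8585.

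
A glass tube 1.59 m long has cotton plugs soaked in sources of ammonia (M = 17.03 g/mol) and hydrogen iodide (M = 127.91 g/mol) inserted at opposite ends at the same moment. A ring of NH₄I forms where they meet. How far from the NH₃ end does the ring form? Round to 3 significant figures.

1.16 m

Graham's law gives d_NH₃/d_HI = rate_NH₃/rate_HI = √(M_HI/M_NH₃) = √(127.91/17.03) = 2.741.
With d_NH₃ + d_HI = 1.59 m, d_HI = 1.59/(1 + 2.741) = 0.4251 m.
d_NH₃ = 1.59 − 0.4251 = 1.16 m.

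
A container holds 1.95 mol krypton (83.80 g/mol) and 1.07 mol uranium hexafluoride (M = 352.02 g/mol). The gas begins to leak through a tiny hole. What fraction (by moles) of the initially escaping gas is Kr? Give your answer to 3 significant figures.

0.789

Rate_i ∝ x_i/√M_i (Graham's law weighted by mole fraction), so the effusate composition follows n_i/√M_i.
Mole fraction of Kr in the effusate = (n_Kr/√M_Kr) / (n_Kr/√M_Kr + n_UF₆/√M_UF₆)
= (1.95/√83.80) / (1.95/√83.80 + 1.07/√352.02) = 0.2130/(0.2130 + 0.05703) = 0.789.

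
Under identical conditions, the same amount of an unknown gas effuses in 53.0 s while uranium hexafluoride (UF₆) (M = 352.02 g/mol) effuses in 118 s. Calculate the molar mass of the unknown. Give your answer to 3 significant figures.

71.0 g/mol

Since effusion rate ∝ 1/√M, t_X/t_UF₆ = √(M_X/M_UF₆).
53.0/118 = 0.4492 = √(M_X/352.02)
M_X = 352.02 × 0.4492² = 352.02 × 0.2017 = 71.0 g/mol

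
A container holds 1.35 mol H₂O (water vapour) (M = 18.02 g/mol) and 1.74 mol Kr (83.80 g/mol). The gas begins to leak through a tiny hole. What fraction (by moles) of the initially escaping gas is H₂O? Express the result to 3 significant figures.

Effusion rate of each component ∝ n_i/√M_i (partial pressure × 1/√M).
x_H₂O(eff) = (n_H₂O/√M_H₂O) / (n_H₂O/√M_H₂O + n_Kr/√M_Kr)
= (1.35/√18.02) / (1.35/√18.02 + 1.74/√83.80) = 0.3180/(0.3180 + 0.1901) = 0.626.

0.626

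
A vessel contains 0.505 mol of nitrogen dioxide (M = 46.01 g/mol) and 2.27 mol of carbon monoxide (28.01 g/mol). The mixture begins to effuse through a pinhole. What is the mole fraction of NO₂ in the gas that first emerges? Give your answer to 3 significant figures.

0.148

Rate_i ∝ x_i/√M_i (Graham's law weighted by mole fraction), so the effusate composition follows n_i/√M_i.
Mole fraction of NO₂ in the effusate = (n_NO₂/√M_NO₂) / (n_NO₂/√M_NO₂ + n_CO/√M_CO)
= (0.505/√46.01) / (0.505/√46.01 + 2.27/√28.01) = 0.07445/(0.07445 + 0.4289) = 0.148.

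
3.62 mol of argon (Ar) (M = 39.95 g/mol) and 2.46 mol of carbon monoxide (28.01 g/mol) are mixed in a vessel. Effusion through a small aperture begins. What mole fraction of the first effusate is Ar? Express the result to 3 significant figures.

0.552

The effusion rate of species i is ∝ p_i/√M_i ∝ n_i/√M_i.
x_Ar(eff) = (n_Ar/√M_Ar) / (n_Ar/√M_Ar + n_CO/√M_CO)
= (3.62/√39.95) / (3.62/√39.95 + 2.46/√28.01) = 0.5727/(0.5727 + 0.4648) = 0.552.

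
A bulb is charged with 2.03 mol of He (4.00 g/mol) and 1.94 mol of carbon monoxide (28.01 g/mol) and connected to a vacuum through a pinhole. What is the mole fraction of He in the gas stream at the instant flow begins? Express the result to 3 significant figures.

Each component's effusion rate ∝ (its partial pressure)·(1/√M) ∝ n_i/√M_i.
So x_He in the escaping gas = (n_He/√M_He) / Σ(n_i/√M_i)
= (2.03/√4.00) / (2.03/√4.00 + 1.94/√28.01) = 1.015/(1.015 + 0.3666) = 0.735.

0.735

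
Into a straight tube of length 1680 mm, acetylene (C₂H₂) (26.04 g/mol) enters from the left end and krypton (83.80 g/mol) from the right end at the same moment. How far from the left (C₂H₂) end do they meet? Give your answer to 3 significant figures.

1080 mm

The fronts meet when d_C₂H₂ + d_Kr = L with d_C₂H₂/d_Kr = √(M_Kr/M_C₂H₂) (Graham's law). Here √(M_Kr/M_C₂H₂) = √(83.80/26.04) = 1.794.
With d_C₂H₂ + d_Kr = 1680 mm, d_Kr = 1680/(1 + 1.794) = 601.3 mm.
d_C₂H₂ = 1680 − 601.3 = 1080 mm.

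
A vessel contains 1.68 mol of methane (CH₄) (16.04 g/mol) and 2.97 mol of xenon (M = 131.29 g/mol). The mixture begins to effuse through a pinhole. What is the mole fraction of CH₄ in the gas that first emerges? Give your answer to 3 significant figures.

0.618

Effusion rate of each component ∝ n_i/√M_i (partial pressure × 1/√M).
So x_CH₄ in the escaping gas = (n_CH₄/√M_CH₄) / Σ(n_i/√M_i)
= (1.68/√16.04) / (1.68/√16.04 + 2.97/√131.29) = 0.4195/(0.4195 + 0.2592) = 0.618.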